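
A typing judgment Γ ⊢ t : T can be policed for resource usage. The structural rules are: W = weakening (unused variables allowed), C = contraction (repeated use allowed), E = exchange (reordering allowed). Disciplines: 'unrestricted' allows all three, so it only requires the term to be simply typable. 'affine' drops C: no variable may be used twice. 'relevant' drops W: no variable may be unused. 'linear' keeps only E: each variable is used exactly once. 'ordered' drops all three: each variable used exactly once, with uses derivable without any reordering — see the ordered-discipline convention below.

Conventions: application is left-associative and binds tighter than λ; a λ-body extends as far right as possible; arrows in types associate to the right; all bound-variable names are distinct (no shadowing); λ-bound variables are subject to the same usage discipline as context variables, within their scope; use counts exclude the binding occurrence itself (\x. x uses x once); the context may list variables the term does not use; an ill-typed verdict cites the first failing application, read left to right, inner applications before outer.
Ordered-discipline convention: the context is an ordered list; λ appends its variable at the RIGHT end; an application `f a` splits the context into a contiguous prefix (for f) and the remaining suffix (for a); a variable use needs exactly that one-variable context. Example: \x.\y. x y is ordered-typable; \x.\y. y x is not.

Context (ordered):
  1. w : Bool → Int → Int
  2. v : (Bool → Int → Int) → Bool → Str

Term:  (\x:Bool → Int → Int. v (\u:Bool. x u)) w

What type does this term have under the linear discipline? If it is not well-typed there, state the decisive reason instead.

term : Bool → Str
variable uses: w=1; v=1; x (bound)=1; u (bound)=1
order of uses: v, x, u, w
typing: ✓ — Bool → Str
across the five disciplines: ordered ✗; linear ✓; affine ✓; relevant ✓; unrestricted ✓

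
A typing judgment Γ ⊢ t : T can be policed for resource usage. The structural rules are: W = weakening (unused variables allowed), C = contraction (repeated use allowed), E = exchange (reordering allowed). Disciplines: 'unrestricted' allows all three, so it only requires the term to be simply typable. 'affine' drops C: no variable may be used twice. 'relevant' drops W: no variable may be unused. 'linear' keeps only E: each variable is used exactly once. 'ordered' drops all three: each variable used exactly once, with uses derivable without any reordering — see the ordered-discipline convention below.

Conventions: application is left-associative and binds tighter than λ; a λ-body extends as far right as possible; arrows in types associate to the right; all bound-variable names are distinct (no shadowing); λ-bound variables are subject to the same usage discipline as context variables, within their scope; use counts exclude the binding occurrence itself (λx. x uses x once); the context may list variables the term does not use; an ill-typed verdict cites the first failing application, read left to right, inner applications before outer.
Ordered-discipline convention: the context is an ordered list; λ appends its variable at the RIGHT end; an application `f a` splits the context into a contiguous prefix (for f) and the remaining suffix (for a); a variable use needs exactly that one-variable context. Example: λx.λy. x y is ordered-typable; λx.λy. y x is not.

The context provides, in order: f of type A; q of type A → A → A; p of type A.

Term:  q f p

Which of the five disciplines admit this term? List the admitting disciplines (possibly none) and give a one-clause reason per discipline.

admitted in: linear, affine, relevant, unrestricted
counts: f=1; q=1; p=1
order of uses: q, f, p
typing: well-typed at A
ordered: ✗ — no ordered split (uses run q, f, p)
linear: ✓ — exactly-once usage across f, q, p
affine: ✓ — at most one use each (f, q, p)
relevant: ✓ — every one of f, q, p appears
unrestricted: ✓ — simply typable at A; W, C, E all held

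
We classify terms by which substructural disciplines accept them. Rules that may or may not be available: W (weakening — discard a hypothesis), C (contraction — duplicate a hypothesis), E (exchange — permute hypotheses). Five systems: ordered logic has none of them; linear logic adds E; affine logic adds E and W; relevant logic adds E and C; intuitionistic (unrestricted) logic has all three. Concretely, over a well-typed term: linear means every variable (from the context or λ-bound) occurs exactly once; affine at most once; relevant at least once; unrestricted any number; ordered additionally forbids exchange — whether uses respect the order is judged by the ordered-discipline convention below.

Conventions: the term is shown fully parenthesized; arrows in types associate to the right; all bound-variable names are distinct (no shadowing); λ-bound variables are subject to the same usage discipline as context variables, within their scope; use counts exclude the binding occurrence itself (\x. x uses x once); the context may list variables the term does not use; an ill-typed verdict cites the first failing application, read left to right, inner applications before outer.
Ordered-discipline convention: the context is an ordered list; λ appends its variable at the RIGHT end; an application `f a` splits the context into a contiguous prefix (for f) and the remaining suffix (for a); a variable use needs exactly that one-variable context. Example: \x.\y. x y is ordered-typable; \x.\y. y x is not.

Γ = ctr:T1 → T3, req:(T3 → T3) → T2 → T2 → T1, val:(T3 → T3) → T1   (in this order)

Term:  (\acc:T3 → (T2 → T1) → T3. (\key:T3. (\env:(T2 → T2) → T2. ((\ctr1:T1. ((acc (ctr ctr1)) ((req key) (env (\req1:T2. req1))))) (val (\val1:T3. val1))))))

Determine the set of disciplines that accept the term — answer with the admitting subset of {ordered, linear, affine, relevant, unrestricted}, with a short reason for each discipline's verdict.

admitting disciplines: none
usage: ctr: 1×, req: 1×, val: 1×, acc [bound]: 1×, key [bound]: 1×, env [bound]: 1×, ctr1 [bound]: 1×, req1 [bound]: 1×, val1 [bound]: 1×
order of uses: acc, ctr, ctr1, req, key, env, req1, val, val1
typing: ill-typed: an application expects T3 → T3 but receives T3
ordered: ✗, not simply typable
linear: ✗, fails simple typing
affine: ✗, a type mismatch blocks all five
relevant: ✗, the type mismatch rejects it
unrestricted: ✗, not simply typable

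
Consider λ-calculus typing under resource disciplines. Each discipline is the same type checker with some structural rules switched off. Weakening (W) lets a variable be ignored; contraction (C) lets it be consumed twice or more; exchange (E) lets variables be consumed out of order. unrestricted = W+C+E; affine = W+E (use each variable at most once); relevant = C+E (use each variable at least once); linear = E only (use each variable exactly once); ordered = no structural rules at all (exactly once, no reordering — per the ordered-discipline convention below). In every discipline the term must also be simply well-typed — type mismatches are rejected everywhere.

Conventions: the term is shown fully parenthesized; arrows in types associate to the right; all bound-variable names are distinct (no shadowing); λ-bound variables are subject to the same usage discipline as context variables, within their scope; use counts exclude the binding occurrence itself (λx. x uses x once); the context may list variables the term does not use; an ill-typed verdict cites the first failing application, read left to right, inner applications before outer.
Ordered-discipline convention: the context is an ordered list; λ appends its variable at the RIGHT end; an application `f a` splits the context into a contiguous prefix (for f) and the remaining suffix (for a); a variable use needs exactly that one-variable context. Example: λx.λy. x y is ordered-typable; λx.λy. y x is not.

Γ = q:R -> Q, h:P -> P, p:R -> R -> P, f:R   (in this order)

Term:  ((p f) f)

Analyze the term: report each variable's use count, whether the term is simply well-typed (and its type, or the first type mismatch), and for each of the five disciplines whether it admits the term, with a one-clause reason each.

variable uses: q: 0×, h: 0×, p: 1×, f: 2×
left-to-right use order: p, f, f
typing: well-typed at P
ordered: ✗, needs contraction — f ×2; needs weakening: q, h unused
linear: ✗, needs contraction — f ×2; needs weakening: q, h unused
affine: ✗, needs contraction — f ×2
relevant: ✗, needs weakening: q, h unused
unrestricted: ✓, simply typable at P; W, C, E all held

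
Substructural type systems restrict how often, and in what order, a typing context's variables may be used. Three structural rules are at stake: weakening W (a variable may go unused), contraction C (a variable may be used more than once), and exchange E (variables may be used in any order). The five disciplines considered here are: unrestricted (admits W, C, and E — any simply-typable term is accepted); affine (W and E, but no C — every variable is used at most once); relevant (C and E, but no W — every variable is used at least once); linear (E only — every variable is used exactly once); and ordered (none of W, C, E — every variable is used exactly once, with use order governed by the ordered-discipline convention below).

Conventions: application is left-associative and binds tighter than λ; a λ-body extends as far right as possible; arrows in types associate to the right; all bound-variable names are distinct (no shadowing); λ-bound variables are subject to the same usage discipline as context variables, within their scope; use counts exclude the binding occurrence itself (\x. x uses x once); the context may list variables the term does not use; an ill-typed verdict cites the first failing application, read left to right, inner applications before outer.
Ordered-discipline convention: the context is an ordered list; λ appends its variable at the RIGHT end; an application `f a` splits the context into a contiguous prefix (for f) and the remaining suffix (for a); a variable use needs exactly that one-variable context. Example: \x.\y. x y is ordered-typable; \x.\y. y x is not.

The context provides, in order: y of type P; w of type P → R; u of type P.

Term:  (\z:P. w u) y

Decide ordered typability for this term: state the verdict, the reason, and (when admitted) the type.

no — z never used (weakening)
counts: y=1; w=1; u=1; z (bound)=0
use order (left to right): w, u, y
typing: ✓ — R
all disciplines: ordered ✗, linear ✗, affine ✓, relevant ✗, unrestricted ✓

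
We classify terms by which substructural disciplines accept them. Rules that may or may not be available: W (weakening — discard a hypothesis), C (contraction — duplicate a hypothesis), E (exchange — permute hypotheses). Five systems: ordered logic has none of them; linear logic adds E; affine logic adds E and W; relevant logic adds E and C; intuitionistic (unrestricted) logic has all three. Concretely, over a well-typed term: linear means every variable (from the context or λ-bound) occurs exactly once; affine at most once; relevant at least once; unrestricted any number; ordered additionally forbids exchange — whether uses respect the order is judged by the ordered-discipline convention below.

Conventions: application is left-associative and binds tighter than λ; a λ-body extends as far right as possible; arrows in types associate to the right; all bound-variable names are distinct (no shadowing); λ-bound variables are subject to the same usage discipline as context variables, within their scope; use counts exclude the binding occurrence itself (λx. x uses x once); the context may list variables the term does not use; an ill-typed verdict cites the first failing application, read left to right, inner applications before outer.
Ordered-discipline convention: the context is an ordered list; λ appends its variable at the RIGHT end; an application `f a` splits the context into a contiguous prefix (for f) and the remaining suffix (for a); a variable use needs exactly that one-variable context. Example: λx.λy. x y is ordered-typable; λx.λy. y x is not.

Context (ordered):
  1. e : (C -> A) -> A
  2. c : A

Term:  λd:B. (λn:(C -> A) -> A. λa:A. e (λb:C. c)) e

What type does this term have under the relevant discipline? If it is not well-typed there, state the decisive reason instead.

not well-typed under relevant — needs weakening: d, n, a, b unused
usage: e: 2; c: 1; d [bound]: 0; n [bound]: 0; a [bound]: 0; b [bound]: 0
uses in reading order: e, c, e
typing: the term checks, with type B -> A -> A
per-discipline verdicts: ordered ✗, linear ✗, affine ✗, relevant ✗, unrestricted ✓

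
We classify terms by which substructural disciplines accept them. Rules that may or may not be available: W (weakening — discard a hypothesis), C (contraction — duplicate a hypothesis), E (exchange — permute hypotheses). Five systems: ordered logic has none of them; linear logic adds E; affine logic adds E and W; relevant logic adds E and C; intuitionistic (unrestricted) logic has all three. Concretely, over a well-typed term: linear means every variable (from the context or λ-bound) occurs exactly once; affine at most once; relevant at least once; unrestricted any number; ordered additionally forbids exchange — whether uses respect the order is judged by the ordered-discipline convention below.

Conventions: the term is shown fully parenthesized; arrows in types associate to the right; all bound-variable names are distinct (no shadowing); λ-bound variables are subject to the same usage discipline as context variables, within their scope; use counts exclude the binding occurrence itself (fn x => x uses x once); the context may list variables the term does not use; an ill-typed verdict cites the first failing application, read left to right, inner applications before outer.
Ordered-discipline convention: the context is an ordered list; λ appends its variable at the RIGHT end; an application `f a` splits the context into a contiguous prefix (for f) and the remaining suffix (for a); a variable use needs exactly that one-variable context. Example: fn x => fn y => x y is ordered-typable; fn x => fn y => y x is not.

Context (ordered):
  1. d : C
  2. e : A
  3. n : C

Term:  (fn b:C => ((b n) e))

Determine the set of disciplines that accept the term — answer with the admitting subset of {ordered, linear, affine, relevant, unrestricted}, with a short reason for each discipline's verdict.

accepted by: none
usage: d: 0; e: 1; n: 1; b (λ-bound): 1
use order (left to right): b, n, e
typing: ill-typed: non-function type C applied to an argument
ordered: ✗, fails simple typing
linear: ✗, a type mismatch blocks all five
affine: ✗, the type mismatch rejects it
relevant: ✗, not simply typable
unrestricted: ✗, fails simple typing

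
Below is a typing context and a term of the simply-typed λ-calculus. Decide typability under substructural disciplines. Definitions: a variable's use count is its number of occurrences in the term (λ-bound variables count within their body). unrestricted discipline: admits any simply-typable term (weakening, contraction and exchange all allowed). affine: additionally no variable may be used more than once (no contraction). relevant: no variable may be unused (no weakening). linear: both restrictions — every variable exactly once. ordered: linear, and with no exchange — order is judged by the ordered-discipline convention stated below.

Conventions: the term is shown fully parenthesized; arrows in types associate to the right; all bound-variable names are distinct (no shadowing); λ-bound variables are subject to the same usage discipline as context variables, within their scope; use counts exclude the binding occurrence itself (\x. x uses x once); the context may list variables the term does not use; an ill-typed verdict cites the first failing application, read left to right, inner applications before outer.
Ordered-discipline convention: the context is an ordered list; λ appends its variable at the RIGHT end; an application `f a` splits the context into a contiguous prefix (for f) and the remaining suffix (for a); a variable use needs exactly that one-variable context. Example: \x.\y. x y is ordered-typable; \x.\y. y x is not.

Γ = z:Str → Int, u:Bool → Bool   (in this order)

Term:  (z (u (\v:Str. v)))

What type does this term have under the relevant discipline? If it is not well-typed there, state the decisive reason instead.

not well-typed under relevant — the type mismatch rejects it
counts: z: 1; u: 1; v (λ-bound): 1
left-to-right use order: z, u, v
typing: ill-typed: argument of type Str → Str where Bool is required
across the five disciplines: ordered ✗ | linear ✗ | affine ✗ | relevant ✗ | unrestricted ✗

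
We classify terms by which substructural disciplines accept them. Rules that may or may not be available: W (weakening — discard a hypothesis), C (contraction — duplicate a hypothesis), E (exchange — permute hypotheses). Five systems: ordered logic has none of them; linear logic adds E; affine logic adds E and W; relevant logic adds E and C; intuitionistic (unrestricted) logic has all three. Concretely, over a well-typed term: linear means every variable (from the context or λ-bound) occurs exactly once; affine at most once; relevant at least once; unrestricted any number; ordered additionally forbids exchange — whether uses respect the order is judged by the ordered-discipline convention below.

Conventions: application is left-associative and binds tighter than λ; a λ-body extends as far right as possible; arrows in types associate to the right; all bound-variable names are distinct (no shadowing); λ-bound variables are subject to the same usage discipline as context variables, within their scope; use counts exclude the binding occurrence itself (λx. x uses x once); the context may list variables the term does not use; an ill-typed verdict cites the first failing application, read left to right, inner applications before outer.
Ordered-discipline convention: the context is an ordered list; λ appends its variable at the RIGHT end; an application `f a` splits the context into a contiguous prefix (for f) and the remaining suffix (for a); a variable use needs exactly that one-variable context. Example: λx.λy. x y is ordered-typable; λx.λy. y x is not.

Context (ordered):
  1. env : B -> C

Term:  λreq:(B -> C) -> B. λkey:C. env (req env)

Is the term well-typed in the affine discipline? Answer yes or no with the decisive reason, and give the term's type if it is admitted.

no — repeated use of env ×2
usage: env: 2×, req [bound]: 1×, key [bound]: 0×
order of uses: env, req, env
typing: well-typed at ((B -> C) -> B) -> C -> C
across the five disciplines: ordered ✗ · linear ✗ · affine ✗ · relevant ✗ · unrestricted ✓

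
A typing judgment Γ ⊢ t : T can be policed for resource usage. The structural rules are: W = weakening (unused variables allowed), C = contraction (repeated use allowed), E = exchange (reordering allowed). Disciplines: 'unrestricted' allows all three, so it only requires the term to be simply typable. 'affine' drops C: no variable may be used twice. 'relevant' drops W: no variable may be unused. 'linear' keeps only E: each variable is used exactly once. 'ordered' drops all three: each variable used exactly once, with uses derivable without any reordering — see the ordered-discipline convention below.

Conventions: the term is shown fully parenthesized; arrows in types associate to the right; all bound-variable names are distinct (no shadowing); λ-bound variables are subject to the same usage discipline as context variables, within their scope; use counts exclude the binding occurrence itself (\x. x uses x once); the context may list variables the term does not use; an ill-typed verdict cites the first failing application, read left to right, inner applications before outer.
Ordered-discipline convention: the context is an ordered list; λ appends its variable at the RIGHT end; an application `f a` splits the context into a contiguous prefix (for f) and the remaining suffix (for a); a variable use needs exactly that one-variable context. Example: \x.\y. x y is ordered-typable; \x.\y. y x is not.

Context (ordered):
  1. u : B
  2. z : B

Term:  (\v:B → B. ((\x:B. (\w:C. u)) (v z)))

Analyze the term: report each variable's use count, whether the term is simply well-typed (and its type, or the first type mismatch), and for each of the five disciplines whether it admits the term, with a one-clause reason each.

counts: u: 1×, z: 1×, v (λ-bound): 1×, x (λ-bound): 0×, w (λ-bound): 0×
use order (left to right): u, v, z
typing: ✓ — (B → B) → C → B
ordered: ✗ — x, w never used (weakening)
linear: ✗ — x, w never used (weakening)
affine: ✓ — u, z, v, x, w: no repeats, contraction unneeded
relevant: ✗ — x, w never used (weakening)
unrestricted: ✓ — type-checks ((B → B) → C → B) and nothing is barred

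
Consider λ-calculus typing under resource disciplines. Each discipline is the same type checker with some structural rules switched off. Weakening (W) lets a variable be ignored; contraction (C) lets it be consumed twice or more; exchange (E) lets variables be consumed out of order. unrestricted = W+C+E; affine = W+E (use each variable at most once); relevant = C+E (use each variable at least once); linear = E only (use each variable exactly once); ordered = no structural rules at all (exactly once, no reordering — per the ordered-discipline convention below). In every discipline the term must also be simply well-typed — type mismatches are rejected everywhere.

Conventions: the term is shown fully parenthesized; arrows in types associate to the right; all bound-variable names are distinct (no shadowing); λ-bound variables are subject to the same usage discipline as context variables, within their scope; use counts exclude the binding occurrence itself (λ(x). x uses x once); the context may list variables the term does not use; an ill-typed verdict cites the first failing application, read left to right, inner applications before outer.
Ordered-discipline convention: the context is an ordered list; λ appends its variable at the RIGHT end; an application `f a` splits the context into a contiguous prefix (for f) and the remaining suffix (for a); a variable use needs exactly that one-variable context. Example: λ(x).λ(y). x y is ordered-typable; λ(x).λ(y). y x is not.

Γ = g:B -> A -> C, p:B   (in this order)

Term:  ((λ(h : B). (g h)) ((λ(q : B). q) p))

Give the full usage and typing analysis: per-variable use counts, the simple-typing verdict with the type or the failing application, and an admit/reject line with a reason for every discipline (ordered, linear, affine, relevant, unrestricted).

counts: g: 1, p: 1, h (bound): 1, q (bound): 1
left-to-right use order: g, h, q, p
typing: the term checks, with type A -> C
ordered ✓ (g, p, h, q: once each, no exchange needed)
linear ✓ (single use per variable (g, p, h, q))
affine ✓ (g, p, h, q: no repeats, contraction unneeded)
relevant ✓ (none of g, p, h, q goes unused)
unrestricted ✓ (well-typed at A -> C; no restrictions here)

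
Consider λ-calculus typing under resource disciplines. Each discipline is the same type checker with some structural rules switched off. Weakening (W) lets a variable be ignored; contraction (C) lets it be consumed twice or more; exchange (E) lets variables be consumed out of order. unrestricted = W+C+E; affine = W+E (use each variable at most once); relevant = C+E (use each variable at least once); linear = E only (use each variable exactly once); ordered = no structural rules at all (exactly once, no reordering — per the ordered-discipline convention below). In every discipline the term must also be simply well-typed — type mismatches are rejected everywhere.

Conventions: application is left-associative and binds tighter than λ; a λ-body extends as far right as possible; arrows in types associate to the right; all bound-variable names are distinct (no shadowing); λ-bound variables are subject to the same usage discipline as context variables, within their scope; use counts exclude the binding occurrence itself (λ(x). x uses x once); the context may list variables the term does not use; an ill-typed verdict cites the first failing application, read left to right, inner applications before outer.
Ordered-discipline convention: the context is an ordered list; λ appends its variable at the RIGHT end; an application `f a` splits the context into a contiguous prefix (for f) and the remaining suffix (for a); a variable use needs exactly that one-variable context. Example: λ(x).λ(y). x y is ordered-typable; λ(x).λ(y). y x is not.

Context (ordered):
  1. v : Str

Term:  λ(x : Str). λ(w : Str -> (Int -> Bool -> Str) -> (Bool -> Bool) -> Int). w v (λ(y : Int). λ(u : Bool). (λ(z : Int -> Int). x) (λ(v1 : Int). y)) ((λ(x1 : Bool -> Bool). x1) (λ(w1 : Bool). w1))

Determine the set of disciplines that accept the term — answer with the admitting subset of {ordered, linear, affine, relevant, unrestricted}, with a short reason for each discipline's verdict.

admitted in: affine, unrestricted
counts: v ×1, x (bound) ×1, w (bound) ×1, y (bound) ×1, u (bound) ×0, z (bound) ×0, v1 (bound) ×0, x1 (bound) ×1, w1 (bound) ×1
uses in reading order: w, v, x, y, x1, w1
typing: the term checks, with type Str -> (Str -> (Int -> Bool -> Str) -> (Bool -> Bool) -> Int) -> Int
ordered ✗ (unused: u, z, v1 — weakening required)
linear ✗ (unused: u, z, v1 — weakening required)
affine ✓ (no duplicate uses among v, x, w, y, u, z, v1, x1, w1)
relevant ✗ (unused: u, z, v1 — weakening required)
unrestricted ✓ (typability at Str -> (Str -> (Int -> Bool -> Str) -> (Bool -> Bool) -> Int) -> Int is all that's needed)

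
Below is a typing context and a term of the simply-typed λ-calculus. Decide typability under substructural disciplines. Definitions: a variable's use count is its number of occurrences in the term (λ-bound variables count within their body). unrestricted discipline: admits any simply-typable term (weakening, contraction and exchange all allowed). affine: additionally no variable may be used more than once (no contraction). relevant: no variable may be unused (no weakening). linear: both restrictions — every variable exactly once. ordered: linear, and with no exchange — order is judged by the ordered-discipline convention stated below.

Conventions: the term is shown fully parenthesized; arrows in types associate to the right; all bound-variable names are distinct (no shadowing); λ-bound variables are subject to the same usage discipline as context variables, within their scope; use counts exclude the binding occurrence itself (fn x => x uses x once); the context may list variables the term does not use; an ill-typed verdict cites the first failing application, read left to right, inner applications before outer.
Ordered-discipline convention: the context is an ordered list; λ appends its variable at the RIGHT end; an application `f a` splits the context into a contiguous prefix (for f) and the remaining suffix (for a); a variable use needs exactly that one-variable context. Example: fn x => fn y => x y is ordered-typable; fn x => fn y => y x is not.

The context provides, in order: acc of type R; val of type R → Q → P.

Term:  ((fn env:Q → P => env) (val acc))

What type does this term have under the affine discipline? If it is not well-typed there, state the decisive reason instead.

term : Q → P
use counts: acc=1; val=1; env [bound]=1
order of uses: env, val, acc
typing: well-typed at Q → P
per-discipline verdicts: ordered ✗ | linear ✓ | affine ✓ | relevant ✓ | unrestricted ✓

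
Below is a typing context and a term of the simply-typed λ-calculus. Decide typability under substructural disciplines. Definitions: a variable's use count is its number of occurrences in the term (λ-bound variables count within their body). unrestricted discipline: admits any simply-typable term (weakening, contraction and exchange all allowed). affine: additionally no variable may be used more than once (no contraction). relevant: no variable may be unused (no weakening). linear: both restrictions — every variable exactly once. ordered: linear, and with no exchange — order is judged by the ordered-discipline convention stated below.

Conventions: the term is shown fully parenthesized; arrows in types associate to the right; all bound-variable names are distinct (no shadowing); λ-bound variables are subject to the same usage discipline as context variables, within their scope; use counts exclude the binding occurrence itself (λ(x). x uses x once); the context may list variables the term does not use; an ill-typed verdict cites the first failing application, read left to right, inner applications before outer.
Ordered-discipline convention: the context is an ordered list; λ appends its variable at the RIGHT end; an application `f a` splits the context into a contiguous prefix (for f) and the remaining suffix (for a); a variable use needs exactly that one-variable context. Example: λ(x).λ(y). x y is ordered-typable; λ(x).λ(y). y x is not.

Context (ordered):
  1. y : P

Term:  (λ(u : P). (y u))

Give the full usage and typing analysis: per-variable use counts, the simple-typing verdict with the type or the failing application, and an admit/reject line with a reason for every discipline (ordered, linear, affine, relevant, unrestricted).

variable uses: y: 1, u (bound): 1
left-to-right use order: y, u
typing: ill-typed: can't apply a value of type P
ordered: ✗, a type mismatch blocks all five
linear: ✗, the type mismatch rejects it
affine: ✗, not simply typable
relevant: ✗, fails simple typing
unrestricted: ✗, a type mismatch blocks all five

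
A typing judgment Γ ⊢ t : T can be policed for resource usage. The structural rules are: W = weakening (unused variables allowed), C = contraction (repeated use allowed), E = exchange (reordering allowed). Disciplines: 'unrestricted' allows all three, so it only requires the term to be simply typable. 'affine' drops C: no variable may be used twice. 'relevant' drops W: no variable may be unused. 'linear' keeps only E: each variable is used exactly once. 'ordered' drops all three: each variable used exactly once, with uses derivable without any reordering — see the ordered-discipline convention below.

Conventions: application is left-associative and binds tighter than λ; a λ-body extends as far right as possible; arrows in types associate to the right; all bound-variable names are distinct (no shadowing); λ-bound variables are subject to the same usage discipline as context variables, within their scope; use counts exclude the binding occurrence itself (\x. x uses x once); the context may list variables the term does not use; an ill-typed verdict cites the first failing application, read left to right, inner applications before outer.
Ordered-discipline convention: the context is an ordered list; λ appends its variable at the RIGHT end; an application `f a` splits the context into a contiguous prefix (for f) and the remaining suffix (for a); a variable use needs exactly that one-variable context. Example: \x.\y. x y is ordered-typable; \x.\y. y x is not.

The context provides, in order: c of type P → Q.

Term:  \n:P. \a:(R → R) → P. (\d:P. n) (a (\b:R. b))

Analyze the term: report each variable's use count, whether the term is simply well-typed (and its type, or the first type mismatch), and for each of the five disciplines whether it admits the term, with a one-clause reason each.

use counts: c ×0; n [bound] ×1; a [bound] ×1; d [bound] ×0; b [bound] ×1
use order (left to right): n, a, b
typing: ✓ — P → ((R → R) → P) → P
ordered: ✗, c, d left unused
linear: ✗, c, d left unused
affine: ✓, at most one use each (c, n, a, d, b)
relevant: ✗, c, d left unused
unrestricted: ✓, type-checks (P → ((R → R) → P) → P) and nothing is barred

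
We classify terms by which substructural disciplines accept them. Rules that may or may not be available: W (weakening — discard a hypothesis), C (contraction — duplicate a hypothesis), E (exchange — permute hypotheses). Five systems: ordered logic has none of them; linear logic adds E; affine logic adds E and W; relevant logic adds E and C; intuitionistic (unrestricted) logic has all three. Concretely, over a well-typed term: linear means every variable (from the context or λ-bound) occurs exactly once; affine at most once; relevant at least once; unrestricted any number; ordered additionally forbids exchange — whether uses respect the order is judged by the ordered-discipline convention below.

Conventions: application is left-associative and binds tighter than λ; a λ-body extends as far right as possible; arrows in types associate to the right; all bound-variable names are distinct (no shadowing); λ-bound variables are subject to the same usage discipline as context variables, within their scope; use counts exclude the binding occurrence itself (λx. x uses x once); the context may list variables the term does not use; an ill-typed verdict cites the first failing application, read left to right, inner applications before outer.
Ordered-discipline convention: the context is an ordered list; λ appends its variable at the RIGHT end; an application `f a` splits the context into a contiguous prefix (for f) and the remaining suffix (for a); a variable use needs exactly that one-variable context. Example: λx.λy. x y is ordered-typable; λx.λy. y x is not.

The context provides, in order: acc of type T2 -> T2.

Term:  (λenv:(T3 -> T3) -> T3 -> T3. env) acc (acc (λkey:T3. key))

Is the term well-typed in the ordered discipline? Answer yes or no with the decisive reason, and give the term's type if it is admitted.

no — not simply typable
usage: acc ×2; env (λ-bound) ×1; key (λ-bound) ×1
use order (left to right): env, acc, acc, key
typing: ill-typed: a function awaiting (T3 -> T3) -> T3 -> T3 gets T2 -> T2
summary: ordered ✗ · linear ✗ · affine ✗ · relevant ✗ · unrestricted ✗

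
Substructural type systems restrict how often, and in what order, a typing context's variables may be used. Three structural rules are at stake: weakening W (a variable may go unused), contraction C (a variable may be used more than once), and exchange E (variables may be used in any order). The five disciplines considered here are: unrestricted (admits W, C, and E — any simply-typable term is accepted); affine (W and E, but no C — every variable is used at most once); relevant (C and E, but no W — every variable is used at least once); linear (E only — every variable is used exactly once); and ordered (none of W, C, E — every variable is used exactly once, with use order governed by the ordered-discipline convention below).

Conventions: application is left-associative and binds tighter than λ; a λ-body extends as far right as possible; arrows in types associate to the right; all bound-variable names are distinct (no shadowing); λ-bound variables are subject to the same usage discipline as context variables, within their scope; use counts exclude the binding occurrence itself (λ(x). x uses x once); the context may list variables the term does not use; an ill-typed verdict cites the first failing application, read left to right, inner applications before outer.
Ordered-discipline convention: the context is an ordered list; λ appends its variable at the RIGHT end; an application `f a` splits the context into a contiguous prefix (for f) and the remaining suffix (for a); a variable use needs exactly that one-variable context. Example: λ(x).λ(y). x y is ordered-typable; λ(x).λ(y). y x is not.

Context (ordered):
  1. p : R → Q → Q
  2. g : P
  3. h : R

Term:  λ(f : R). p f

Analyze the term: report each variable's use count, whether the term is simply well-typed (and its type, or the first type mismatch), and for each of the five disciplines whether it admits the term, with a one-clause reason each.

usage: p ×1, g ×0, h ×0, f [bound] ×1
uses in reading order: p, f
typing: ✓ — R → Q → Q
ordered: ✗, needs weakening: g, h unused
linear: ✗, needs weakening: g, h unused
affine: ✓, none of p, g, h, f used more than once
relevant: ✗, needs weakening: g, h unused
unrestricted: ✓, simply typable at R → Q → Q; W, C, E all held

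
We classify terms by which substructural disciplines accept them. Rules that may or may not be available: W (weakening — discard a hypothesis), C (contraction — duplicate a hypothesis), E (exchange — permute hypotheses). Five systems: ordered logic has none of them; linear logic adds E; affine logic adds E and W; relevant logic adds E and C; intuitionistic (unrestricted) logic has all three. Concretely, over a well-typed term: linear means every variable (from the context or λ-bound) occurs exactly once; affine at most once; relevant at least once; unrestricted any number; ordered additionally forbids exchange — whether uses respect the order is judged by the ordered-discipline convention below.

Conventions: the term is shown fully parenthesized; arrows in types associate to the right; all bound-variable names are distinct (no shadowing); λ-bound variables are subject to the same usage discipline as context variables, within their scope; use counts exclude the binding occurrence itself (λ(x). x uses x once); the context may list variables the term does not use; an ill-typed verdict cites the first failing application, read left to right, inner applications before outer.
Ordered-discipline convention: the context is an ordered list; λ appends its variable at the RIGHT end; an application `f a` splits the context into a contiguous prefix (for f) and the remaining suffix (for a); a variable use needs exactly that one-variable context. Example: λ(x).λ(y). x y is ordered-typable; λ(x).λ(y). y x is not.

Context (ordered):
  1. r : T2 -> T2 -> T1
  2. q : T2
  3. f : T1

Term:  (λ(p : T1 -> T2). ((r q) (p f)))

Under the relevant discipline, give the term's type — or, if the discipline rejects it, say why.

term : (T1 -> T2) -> T1
use counts: r: 1, q: 1, f: 1, p (λ-bound): 1
use order (left to right): r, q, p, f
typing: ✓ — (T1 -> T2) -> T1
per-discipline verdicts: ordered ✗ · linear ✓ · affine ✓ · relevant ✓ · unrestricted ✓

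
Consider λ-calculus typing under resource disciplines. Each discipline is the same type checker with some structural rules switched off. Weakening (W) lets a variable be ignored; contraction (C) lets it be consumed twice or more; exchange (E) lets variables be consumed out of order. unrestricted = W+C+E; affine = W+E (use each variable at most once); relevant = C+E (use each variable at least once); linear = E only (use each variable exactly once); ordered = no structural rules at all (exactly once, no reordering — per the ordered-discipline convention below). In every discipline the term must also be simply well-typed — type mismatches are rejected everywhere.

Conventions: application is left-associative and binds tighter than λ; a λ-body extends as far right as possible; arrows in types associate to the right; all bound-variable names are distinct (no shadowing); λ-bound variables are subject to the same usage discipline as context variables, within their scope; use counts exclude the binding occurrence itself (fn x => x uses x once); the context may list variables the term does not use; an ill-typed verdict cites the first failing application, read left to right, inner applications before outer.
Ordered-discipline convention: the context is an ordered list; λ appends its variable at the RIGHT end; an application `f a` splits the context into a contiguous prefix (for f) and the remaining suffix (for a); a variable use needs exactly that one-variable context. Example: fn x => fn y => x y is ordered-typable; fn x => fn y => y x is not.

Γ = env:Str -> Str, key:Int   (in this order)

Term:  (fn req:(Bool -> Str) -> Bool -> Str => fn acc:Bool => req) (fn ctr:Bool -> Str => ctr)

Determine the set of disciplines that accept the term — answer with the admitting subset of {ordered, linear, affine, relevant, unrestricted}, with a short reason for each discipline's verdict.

admitted by: affine, unrestricted
variable uses: env ×0, key ×0, req (λ-bound) ×1, acc (λ-bound) ×0, ctr (λ-bound) ×1
left-to-right use order: req, ctr
typing: well-typed at Bool -> (Bool -> Str) -> Bool -> Str
ordered: ✗ — unused: env, key, acc — weakening required
linear: ✗ — unused: env, key, acc — weakening required
affine: ✓ — none of env, key, req, acc, ctr used more than once
relevant: ✗ — unused: env, key, acc — weakening required
unrestricted: ✓ — well-typed at Bool -> (Bool -> Str) -> Bool -> Str; no restrictions here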